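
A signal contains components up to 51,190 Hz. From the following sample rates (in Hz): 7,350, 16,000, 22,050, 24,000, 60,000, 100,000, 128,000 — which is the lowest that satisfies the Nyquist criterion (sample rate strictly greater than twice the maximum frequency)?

128,000 Hz

Need sample rate > 2 × 51,190 = 102,380 Hz.
Lowest listed rate above 102,380 Hz is 128,000 Hz.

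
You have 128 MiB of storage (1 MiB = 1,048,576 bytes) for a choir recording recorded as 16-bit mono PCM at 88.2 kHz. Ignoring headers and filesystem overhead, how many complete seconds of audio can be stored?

Uncompressed byte rate = 88,200 × 2 × 1 = 176,400 bytes/s.
Capacity = 128 × 1,048,576 = 134,217,728 bytes.
134,217,728 / 176,400 ≈ 760.87 s → 760 seconds.

760 seconds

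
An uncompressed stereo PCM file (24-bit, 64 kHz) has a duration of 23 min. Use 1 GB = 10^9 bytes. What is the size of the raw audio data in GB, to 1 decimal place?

Duration = 23 min = 1,380 s.
Bytes = 64,000 samples/s × 1,380 s × 3 bytes/sample × 2 ch = 529,920,000 bytes.
529,920,000 / 1,000,000,000 = 0.5 GB.

0.5 GB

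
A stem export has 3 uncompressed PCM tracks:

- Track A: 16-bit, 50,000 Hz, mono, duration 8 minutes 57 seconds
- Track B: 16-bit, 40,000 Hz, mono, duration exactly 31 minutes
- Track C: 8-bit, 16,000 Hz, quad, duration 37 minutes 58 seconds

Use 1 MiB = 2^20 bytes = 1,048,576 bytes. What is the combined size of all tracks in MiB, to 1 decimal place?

332.2 MiB

Track A: 8 minutes 57 seconds = 537 s; 50,000 × 537 × 2 × 1 = 53,700,000 bytes.
Track B: exactly 31 minutes = 1,860 s; 40,000 × 1,860 × 2 × 1 = 148,800,000 bytes.
Track C: 37 minutes 58 seconds = 2,278 s; 16,000 × 2,278 × 1 × 4 = 145,792,000 bytes.
Total = 348,292,000 bytes = 332.2 MiB.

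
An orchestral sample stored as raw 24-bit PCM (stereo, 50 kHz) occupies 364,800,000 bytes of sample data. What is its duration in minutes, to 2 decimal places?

20.27 minutes

Byte rate = 50,000 × 3 × 2 = 300,000 bytes/s.
Duration = 364,800,000 / 300,000 = 1,216 s.
1,216 s / 60 = 20.27 minutes.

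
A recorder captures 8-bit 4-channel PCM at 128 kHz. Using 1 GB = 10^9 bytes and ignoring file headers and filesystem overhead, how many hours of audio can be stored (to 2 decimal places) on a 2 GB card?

Uncompressed byte rate = 128,000 × 1 × 4 = 512,000 bytes/s.
Capacity = 2 × 1,000,000,000 = 2,000,000,000 bytes.
2,000,000,000 / 512,000 ≈ 3906.25 s → 1.09 hours.

1.09 hours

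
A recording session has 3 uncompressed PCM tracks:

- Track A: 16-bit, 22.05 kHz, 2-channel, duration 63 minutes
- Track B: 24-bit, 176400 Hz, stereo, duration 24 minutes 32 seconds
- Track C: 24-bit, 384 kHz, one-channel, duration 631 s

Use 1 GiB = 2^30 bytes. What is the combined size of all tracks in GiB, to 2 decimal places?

Track A: 63 minutes = 3,780 s; 22,050 × 3,780 × 2 × 2 = 333,396,000 bytes.
Track B: 24 minutes 32 seconds = 1,472 s; 176,400 × 1,472 × 3 × 2 = 1,557,964,800 bytes.
Track C: 384,000 × 631 × 3 × 1 = 726,912,000 bytes.
Total = 2,618,272,800 bytes = 2.44 GiB.

2.44 GiB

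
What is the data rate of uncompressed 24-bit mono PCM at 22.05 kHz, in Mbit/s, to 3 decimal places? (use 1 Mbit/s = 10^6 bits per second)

Bit rate = 22,050 × 24 × 1 = 529,200 bits/s.
= 0.529 Mbit/s.

0.529 Mbit/s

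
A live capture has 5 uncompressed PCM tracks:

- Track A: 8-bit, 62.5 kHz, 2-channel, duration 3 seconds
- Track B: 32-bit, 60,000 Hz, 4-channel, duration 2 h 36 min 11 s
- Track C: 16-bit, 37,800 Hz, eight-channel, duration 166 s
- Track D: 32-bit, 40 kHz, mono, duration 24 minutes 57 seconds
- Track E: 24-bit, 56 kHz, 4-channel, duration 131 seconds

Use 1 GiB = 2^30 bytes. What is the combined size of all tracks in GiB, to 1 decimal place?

8.8 GiB

Track A: 62,500 × 3 × 1 × 2 = 375,000 bytes.
Track B: 2 h 36 min 11 s = 9,371 s; 60,000 × 9,371 × 4 × 4 = 8,996,160,000 bytes.
Track C: 37,800 × 166 × 2 × 8 = 100,396,800 bytes.
Track D: 24 minutes 57 seconds = 1,497 s; 40,000 × 1,497 × 4 × 1 = 239,520,000 bytes.
Track E: 56,000 × 131 × 3 × 4 = 88,032,000 bytes.
Total = 9,424,483,800 bytes = 8.8 GiB.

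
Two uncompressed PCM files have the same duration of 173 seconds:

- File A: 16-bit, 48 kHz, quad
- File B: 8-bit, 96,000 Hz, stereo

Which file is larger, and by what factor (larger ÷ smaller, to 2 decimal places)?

File A, by a factor of 2.00

File A: 48,000 × 2 × 4 = 384,000 bytes/s.
File B: 96,000 × 1 × 2 = 192,000 bytes/s.
File A is larger; ratio = 66,432,000 / 33,216,000 = 2.00.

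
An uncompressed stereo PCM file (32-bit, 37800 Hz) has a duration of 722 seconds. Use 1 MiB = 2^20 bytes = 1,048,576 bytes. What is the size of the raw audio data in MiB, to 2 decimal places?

Bytes = 37,800 samples/s × 722 s × 4 bytes/sample × 2 ch = 218,332,800 bytes.
218,332,800 / 1,048,576 = 208.22 MiB.

208.22 MiB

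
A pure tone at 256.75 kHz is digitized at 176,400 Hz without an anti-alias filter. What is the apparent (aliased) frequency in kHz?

Nyquist = 176,400/2 = 88,200 Hz; 256,750 Hz exceeds it.
Alias = |256,750 − 1×176,400| = |256,750 − 176,400| = 80,350 Hz = 80.35 kHz.

80.35 kHz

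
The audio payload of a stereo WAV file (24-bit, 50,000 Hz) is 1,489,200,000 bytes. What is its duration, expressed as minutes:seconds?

82:44

Byte rate = 50,000 × 3 × 2 = 300,000 bytes/s.
Duration = 1,489,200,000 / 300,000 = 4,964 s.
4,964 s = 82:44.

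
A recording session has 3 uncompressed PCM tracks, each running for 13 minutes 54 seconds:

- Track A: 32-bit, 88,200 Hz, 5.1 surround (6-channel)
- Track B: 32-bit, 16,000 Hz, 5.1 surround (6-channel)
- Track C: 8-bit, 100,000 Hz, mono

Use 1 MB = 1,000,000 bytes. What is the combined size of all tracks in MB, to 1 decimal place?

2169.1 MB

13 minutes 54 seconds = 834 s.
Track A: 88,200 × 834 × 4 × 6 = 1,765,411,200 bytes.
Track B: 16,000 × 834 × 4 × 6 = 320,256,000 bytes.
Track C: 100,000 × 834 × 1 × 1 = 83,400,000 bytes.
Total = 2,169,067,200 bytes = 2169.1 MB.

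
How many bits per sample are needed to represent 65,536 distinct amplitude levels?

16 bits

log2(65,536) = 16.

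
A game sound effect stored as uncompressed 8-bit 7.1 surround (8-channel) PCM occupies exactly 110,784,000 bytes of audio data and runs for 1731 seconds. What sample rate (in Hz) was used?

Bytes = sample_rate × seconds × bytes_per_sample × channels.
sample_rate = 110,784,000 / (1,731 × 1 × 8) = 110,784,000 / 13,848 = 8,000 Hz.

8,000 Hz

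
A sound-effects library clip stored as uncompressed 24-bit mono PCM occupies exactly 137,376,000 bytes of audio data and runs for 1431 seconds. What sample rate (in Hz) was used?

32,000 Hz

Bytes = sample_rate × seconds × bytes_per_sample × channels.
sample_rate = 137,376,000 / (1,431 × 3 × 1) = 137,376,000 / 4,293 = 32,000 Hz.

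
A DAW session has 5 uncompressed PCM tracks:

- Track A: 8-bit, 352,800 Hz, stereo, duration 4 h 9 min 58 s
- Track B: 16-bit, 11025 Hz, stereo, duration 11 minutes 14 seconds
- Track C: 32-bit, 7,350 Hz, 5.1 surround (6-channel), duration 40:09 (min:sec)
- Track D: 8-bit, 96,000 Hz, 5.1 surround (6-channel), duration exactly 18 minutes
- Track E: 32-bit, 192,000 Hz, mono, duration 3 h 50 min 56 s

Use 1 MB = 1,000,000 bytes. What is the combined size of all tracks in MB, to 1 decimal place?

Track A: 4 h 9 min 58 s = 14,998 s; 352,800 × 14,998 × 1 × 2 = 10,582,588,800 bytes.
Track B: 11 minutes 14 seconds = 674 s; 11,025 × 674 × 2 × 2 = 29,723,400 bytes.
Track C: 40:09 (min:sec) = 2,409 s; 7,350 × 2,409 × 4 × 6 = 424,947,600 bytes.
Track D: exactly 18 minutes = 1,080 s; 96,000 × 1,080 × 1 × 6 = 622,080,000 bytes.
Track E: 3 h 50 min 56 s = 13,856 s; 192,000 × 13,856 × 4 × 1 = 10,641,408,000 bytes.
Total = 22,300,747,800 bytes = 22300.7 MB.

22300.7 MB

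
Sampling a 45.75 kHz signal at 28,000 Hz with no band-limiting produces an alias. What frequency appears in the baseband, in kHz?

10.25 kHz

Nyquist = 28,000/2 = 14,000 Hz; 45,750 Hz exceeds it.
Alias = |45,750 − 2×28,000| = |45,750 − 56,000| = 10,250 Hz = 10.25 kHz.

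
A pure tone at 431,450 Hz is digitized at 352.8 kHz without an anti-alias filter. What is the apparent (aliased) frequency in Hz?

78,650 Hz

Nyquist = 352,800/2 = 176,400 Hz; 431,450 Hz exceeds it.
Alias = |431,450 − 1×352,800| = |431,450 − 352,800| = 78,650 Hz.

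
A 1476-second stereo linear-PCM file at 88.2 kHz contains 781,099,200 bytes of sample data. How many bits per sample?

Bytes per sample = 781,099,200 / (88,200 × 1,476 × 2) = 781,099,200 / 260,366,400 = 3.
Bit depth = 3 × 8 = 24 bits.

24 bits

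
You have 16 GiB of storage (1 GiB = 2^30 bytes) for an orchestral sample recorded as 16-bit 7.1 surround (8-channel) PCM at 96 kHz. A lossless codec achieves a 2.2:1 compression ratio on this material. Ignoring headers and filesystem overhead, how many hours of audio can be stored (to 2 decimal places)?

Uncompressed byte rate = 96,000 × 2 × 8 = 1,536,000 bytes/s.
After 2.2:1 compression, effective rate ≈ 698181.82 bytes/s.
Capacity = 16 × 1,073,741,824 = 17,179,869,184 bytes.
17,179,869,184 / effective rate ≈ 24606.58 s → 6.84 hours.

6.84 hours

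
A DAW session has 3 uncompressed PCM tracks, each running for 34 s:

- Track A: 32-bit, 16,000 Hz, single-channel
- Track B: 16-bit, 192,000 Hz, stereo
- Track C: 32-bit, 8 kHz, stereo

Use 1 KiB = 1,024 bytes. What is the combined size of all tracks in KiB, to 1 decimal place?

Track A: 16,000 × 34 × 4 × 1 = 2,176,000 bytes.
Track B: 192,000 × 34 × 2 × 2 = 26,112,000 bytes.
Track C: 8,000 × 34 × 4 × 2 = 2,176,000 bytes.
Total = 30,464,000 bytes = 29750.0 KiB.

29750.0 KiB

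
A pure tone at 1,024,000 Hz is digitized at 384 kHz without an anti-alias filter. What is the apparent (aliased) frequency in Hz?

128,000 Hz

Nyquist = 384,000/2 = 192,000 Hz; 1,024,000 Hz exceeds it.
Alias = |1,024,000 − 3×384,000| = |1,024,000 − 1,152,000| = 128,000 Hz.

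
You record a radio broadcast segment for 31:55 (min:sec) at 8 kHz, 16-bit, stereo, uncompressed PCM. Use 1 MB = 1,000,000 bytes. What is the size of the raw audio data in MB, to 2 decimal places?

61.28 MB

Duration = 31:55 (min:sec) = 1,915 s.
Bytes = 8,000 samples/s × 1,915 s × 2 bytes/sample × 2 ch = 61,280,000 bytes.
61,280,000 / 1,000,000 = 61.28 MB.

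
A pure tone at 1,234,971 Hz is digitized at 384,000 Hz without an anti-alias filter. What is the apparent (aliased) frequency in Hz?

Nyquist = 384,000/2 = 192,000 Hz; 1,234,971 Hz exceeds it.
Alias = |1,234,971 − 3×384,000| = |1,234,971 − 1,152,000| = 82,971 Hz.

82,971 Hz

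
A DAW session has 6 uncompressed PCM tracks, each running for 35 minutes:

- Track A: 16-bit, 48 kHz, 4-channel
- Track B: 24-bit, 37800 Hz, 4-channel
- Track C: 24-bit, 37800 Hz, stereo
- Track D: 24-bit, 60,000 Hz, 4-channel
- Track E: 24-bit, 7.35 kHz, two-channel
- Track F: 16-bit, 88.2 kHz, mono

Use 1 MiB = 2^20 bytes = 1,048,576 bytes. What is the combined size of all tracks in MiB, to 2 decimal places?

4015.25 MiB

35 minutes = 2,100 s.
Track A: 48,000 × 2,100 × 2 × 4 = 806,400,000 bytes.
Track B: 37,800 × 2,100 × 3 × 4 = 952,560,000 bytes.
Track C: 37,800 × 2,100 × 3 × 2 = 476,280,000 bytes.
Track D: 60,000 × 2,100 × 3 × 4 = 1,512,000,000 bytes.
Track E: 7,350 × 2,100 × 3 × 2 = 92,610,000 bytes.
Track F: 88,200 × 2,100 × 2 × 1 = 370,440,000 bytes.
Total = 4,210,290,000 bytes = 4015.25 MiB.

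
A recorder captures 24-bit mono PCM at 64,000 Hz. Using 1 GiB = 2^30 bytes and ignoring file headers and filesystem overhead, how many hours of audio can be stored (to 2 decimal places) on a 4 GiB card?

6.21 hours

Uncompressed byte rate = 64,000 × 3 × 1 = 192,000 bytes/s.
Capacity = 4 × 1,073,741,824 = 4,294,967,296 bytes.
4,294,967,296 / 192,000 ≈ 22369.62 s → 6.21 hours.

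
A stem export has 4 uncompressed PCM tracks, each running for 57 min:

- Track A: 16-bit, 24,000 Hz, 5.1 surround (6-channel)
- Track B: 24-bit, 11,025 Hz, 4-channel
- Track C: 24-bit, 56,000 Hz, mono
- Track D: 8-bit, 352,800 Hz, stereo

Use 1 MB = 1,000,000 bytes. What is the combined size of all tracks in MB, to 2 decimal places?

57 min = 3,420 s.
Track A: 24,000 × 3,420 × 2 × 6 = 984,960,000 bytes.
Track B: 11,025 × 3,420 × 3 × 4 = 452,466,000 bytes.
Track C: 56,000 × 3,420 × 3 × 1 = 574,560,000 bytes.
Track D: 352,800 × 3,420 × 1 × 2 = 2,413,152,000 bytes.
Total = 4,425,138,000 bytes = 4425.14 MB.

4425.14 MB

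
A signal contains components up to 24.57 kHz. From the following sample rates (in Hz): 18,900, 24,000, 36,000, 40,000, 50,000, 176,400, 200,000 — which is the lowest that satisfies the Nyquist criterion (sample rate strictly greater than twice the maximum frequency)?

50,000 Hz

Need sample rate > 2 × 24,570 = 49,140 Hz.
Lowest listed rate above 49,140 Hz is 50,000 Hz.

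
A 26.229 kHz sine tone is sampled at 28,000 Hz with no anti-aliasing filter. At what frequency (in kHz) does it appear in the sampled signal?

1.771 kHz

Nyquist = 28,000/2 = 14,000 Hz; 26,229 Hz exceeds it.
Alias = |26,229 − 1×28,000| = |26,229 − 28,000| = 1,771 Hz = 1.771 kHz.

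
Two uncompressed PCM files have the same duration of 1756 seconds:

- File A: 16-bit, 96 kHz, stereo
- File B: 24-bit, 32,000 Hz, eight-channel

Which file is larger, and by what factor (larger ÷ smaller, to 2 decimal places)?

File A: 96,000 × 2 × 2 = 384,000 bytes/s.
File B: 32,000 × 3 × 8 = 768,000 bytes/s.
File B is larger; ratio = 1,348,608,000 / 674,304,000 = 2.00.

File B, by a factor of 2.00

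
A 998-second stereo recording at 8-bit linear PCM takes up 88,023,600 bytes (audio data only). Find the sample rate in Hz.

Bytes = sample_rate × seconds × bytes_per_sample × channels.
sample_rate = 88,023,600 / (998 × 1 × 2) = 88,023,600 / 1,996 = 44,100 Hz.

44,100 Hz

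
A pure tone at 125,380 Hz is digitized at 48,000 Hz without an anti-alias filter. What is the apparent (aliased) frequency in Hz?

18,620 Hz

Nyquist = 48,000/2 = 24,000 Hz; 125,380 Hz exceeds it.
Alias = |125,380 − 3×48,000| = |125,380 − 144,000| = 18,620 Hz.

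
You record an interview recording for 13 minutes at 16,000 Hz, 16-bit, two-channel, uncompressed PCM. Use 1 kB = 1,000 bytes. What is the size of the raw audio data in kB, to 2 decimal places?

49920.00 kB

Duration = 13 minutes = 780 s.
Bytes = 16,000 samples/s × 780 s × 2 bytes/sample × 2 ch = 49,920,000 bytes.
49,920,000 / 1,000 = 49920.00 kB.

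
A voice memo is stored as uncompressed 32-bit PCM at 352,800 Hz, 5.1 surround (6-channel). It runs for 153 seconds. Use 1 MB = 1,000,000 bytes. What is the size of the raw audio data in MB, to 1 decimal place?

Bytes = 352,800 samples/s × 153 s × 4 bytes/sample × 6 ch = 1,295,481,600 bytes.
1,295,481,600 / 1,000,000 = 1295.5 MB.

1295.5 MB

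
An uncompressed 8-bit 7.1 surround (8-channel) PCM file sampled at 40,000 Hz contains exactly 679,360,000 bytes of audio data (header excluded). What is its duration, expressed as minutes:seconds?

Byte rate = 40,000 × 1 × 8 = 320,000 bytes/s.
Duration = 679,360,000 / 320,000 = 2,123 s.
2,123 s = 35:23.

35:23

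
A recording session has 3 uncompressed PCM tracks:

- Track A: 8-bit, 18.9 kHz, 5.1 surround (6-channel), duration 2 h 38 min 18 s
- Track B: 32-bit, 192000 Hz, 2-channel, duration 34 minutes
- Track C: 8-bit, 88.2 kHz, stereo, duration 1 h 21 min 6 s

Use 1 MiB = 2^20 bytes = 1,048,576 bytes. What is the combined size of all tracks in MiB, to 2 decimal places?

4834.06 MiB

Track A: 2 h 38 min 18 s = 9,498 s; 18,900 × 9,498 × 1 × 6 = 1,077,073,200 bytes.
Track B: 34 minutes = 2,040 s; 192,000 × 2,040 × 4 × 2 = 3,133,440,000 bytes.
Track C: 1 h 21 min 6 s = 4,866 s; 88,200 × 4,866 × 1 × 2 = 858,362,400 bytes.
Total = 5,068,875,600 bytes = 4834.06 MiB.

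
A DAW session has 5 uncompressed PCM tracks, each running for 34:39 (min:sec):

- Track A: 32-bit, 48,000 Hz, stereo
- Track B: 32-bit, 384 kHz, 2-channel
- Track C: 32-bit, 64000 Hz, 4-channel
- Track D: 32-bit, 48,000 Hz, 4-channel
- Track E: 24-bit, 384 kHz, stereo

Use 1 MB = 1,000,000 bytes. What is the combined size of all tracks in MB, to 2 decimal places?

34:39 (min:sec) = 2,079 s.
Track A: 48,000 × 2,079 × 4 × 2 = 798,336,000 bytes.
Track B: 384,000 × 2,079 × 4 × 2 = 6,386,688,000 bytes.
Track C: 64,000 × 2,079 × 4 × 4 = 2,128,896,000 bytes.
Track D: 48,000 × 2,079 × 4 × 4 = 1,596,672,000 bytes.
Track E: 384,000 × 2,079 × 3 × 2 = 4,790,016,000 bytes.
Total = 15,700,608,000 bytes = 15700.61 MB.

15700.61 MB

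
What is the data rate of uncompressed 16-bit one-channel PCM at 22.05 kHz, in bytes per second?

44,100 bytes/s

Bit rate = 22,050 × 16 × 1 = 352,800 bits/s.
352,800 / 8 = 44,100 bytes/s.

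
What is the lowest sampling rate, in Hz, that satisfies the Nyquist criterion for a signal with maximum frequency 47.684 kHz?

95,368 Hz

Minimum sample rate = 2 × 47,684 Hz = 95,368 Hz.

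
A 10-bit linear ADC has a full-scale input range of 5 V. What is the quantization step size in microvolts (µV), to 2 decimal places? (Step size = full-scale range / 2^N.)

5 V / 2^10 = 5 / 1,024 V = 4882.81 µV.

4882.81 µV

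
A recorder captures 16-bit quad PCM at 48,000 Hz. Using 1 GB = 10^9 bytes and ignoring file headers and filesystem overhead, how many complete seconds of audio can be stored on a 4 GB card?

10,416 seconds

Uncompressed byte rate = 48,000 × 2 × 4 = 384,000 bytes/s.
Capacity = 4 × 1,000,000,000 = 4,000,000,000 bytes.
4,000,000,000 / 384,000 ≈ 10416.67 s → 10,416 seconds.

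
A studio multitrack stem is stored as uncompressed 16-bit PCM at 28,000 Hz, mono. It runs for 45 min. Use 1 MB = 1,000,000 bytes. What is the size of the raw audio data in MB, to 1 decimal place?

Duration = 45 min = 2,700 s.
Bytes = 28,000 samples/s × 2,700 s × 2 bytes/sample × 1 ch = 151,200,000 bytes.
151,200,000 / 1,000,000 = 151.2 MB.

151.2 MB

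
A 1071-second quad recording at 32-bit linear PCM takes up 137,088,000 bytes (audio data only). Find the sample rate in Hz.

Bytes = sample_rate × seconds × bytes_per_sample × channels.
sample_rate = 137,088,000 / (1,071 × 4 × 4) = 137,088,000 / 17,136 = 8,000 Hz.

8,000 Hz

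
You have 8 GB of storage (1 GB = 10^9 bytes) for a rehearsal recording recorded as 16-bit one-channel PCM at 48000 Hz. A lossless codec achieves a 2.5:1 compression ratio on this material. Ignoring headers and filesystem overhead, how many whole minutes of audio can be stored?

Uncompressed byte rate = 48,000 × 2 × 1 = 96,000 bytes/s.
After 2.5:1 compression, effective rate ≈ 38400 bytes/s.
Capacity = 8 × 1,000,000,000 = 8,000,000,000 bytes.
8,000,000,000 / effective rate ≈ 208333.33 s → 3,472 minutes.

3,472 minutes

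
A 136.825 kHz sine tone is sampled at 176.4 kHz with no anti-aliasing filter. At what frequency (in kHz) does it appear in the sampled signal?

Nyquist = 176,400/2 = 88,200 Hz; 136,825 Hz exceeds it.
Alias = |136,825 − 1×176,400| = |136,825 − 176,400| = 39,575 Hz = 39.575 kHz.

39.575 kHz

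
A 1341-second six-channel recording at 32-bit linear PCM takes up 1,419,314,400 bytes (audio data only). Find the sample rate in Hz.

44,100 Hz

Bytes = sample_rate × seconds × bytes_per_sample × channels.
sample_rate = 1,419,314,400 / (1,341 × 4 × 6) = 1,419,314,400 / 32,184 = 44,100 Hz.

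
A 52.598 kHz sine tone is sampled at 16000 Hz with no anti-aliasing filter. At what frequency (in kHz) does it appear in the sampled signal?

Nyquist = 16,000/2 = 8,000 Hz; 52,598 Hz exceeds it.
Alias = |52,598 − 3×16,000| = |52,598 − 48,000| = 4,598 Hz = 4.598 kHz.

4.598 kHz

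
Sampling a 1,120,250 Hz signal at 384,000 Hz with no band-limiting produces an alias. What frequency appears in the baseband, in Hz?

31,750 Hz

Nyquist = 384,000/2 = 192,000 Hz; 1,120,250 Hz exceeds it.
Alias = |1,120,250 − 3×384,000| = |1,120,250 − 1,152,000| = 31,750 Hz.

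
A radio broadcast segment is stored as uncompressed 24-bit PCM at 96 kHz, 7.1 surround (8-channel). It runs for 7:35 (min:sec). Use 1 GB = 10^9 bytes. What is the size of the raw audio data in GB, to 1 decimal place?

Duration = 7:35 (min:sec) = 455 s.
Bytes = 96,000 samples/s × 455 s × 3 bytes/sample × 8 ch = 1,048,320,000 bytes.
1,048,320,000 / 1,000,000,000 = 1.0 GB.

1.0 GB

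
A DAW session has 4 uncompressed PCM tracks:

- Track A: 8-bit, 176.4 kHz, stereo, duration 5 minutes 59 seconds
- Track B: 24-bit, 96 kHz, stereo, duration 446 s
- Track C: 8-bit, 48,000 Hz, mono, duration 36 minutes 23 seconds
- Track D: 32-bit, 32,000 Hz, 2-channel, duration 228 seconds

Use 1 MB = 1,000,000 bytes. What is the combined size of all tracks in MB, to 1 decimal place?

Track A: 5 minutes 59 seconds = 359 s; 176,400 × 359 × 1 × 2 = 126,655,200 bytes.
Track B: 96,000 × 446 × 3 × 2 = 256,896,000 bytes.
Track C: 36 minutes 23 seconds = 2,183 s; 48,000 × 2,183 × 1 × 1 = 104,784,000 bytes.
Track D: 32,000 × 228 × 4 × 2 = 58,368,000 bytes.
Total = 546,703,200 bytes = 546.7 MB.

546.7 MB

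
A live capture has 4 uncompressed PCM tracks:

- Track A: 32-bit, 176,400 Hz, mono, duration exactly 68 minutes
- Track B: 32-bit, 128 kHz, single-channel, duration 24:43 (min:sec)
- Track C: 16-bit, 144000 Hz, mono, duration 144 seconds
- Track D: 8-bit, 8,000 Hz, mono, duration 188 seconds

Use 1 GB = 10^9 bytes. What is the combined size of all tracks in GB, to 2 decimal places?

3.68 GB

Track A: exactly 68 minutes = 4,080 s; 176,400 × 4,080 × 4 × 1 = 2,878,848,000 bytes.
Track B: 24:43 (min:sec) = 1,483 s; 128,000 × 1,483 × 4 × 1 = 759,296,000 bytes.
Track C: 144,000 × 144 × 2 × 1 = 41,472,000 bytes.
Track D: 8,000 × 188 × 1 × 1 = 1,504,000 bytes.
Total = 3,681,120,000 bytes = 3.68 GB.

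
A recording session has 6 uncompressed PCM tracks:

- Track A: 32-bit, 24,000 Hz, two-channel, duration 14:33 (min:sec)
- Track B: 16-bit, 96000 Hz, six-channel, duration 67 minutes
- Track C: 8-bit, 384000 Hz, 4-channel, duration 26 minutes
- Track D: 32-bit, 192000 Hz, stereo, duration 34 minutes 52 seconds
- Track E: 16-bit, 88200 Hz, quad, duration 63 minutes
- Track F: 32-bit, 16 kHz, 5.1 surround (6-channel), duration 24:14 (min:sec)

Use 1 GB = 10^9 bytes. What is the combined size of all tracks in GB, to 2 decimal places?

13.63 GB

Track A: 14:33 (min:sec) = 873 s; 24,000 × 873 × 4 × 2 = 167,616,000 bytes.
Track B: 67 minutes = 4,020 s; 96,000 × 4,020 × 2 × 6 = 4,631,040,000 bytes.
Track C: 26 minutes = 1,560 s; 384,000 × 1,560 × 1 × 4 = 2,396,160,000 bytes.
Track D: 34 minutes 52 seconds = 2,092 s; 192,000 × 2,092 × 4 × 2 = 3,213,312,000 bytes.
Track E: 63 minutes = 3,780 s; 88,200 × 3,780 × 2 × 4 = 2,667,168,000 bytes.
Track F: 24:14 (min:sec) = 1,454 s; 16,000 × 1,454 × 4 × 6 = 558,336,000 bytes.
Total = 13,633,632,000 bytes = 13.63 GB.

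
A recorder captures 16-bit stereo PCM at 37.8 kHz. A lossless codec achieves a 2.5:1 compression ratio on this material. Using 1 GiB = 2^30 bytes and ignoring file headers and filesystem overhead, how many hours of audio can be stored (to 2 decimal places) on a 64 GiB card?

Uncompressed byte rate = 37,800 × 2 × 2 = 151,200 bytes/s.
After 2.5:1 compression, effective rate ≈ 60480 bytes/s.
Capacity = 64 × 1,073,741,824 = 68,719,476,736 bytes.
68,719,476,736 / effective rate ≈ 1136234.73 s → 315.62 hours.

315.62 hours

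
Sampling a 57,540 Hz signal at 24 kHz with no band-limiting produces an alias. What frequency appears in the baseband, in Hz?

Nyquist = 24,000/2 = 12,000 Hz; 57,540 Hz exceeds it.
Alias = |57,540 − 2×24,000| = |57,540 − 48,000| = 9,540 Hz.

9,540 Hz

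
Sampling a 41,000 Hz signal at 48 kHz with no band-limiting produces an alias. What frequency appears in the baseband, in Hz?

Nyquist = 48,000/2 = 24,000 Hz; 41,000 Hz exceeds it.
Alias = |41,000 − 1×48,000| = |41,000 − 48,000| = 7,000 Hz.

7,000 Hz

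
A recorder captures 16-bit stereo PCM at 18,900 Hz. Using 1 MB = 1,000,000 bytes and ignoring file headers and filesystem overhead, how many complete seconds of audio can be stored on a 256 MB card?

Uncompressed byte rate = 18,900 × 2 × 2 = 75,600 bytes/s.
Capacity = 256 × 1,000,000 = 256,000,000 bytes.
256,000,000 / 75,600 ≈ 3386.24 s → 3,386 seconds.

3,386 seconds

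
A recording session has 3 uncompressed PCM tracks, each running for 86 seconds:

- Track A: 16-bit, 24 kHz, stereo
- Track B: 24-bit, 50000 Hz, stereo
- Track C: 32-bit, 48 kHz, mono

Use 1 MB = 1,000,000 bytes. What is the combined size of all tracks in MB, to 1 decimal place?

50.6 MB

Track A: 24,000 × 86 × 2 × 2 = 8,256,000 bytes.
Track B: 50,000 × 86 × 3 × 2 = 25,800,000 bytes.
Track C: 48,000 × 86 × 4 × 1 = 16,512,000 bytes.
Total = 50,568,000 bytes = 50.6 MB.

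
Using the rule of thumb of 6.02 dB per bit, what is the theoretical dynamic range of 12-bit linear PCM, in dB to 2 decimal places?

72.24 dB

12 × 6.02 = 72.24 dB.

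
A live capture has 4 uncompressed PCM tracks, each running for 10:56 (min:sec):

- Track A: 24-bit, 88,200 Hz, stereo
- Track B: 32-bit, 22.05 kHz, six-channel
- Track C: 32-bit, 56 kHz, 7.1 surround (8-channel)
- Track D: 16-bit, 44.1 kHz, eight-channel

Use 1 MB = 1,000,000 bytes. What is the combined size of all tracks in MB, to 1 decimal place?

10:56 (min:sec) = 656 s.
Track A: 88,200 × 656 × 3 × 2 = 347,155,200 bytes.
Track B: 22,050 × 656 × 4 × 6 = 347,155,200 bytes.
Track C: 56,000 × 656 × 4 × 8 = 1,175,552,000 bytes.
Track D: 44,100 × 656 × 2 × 8 = 462,873,600 bytes.
Total = 2,332,736,000 bytes = 2332.7 MB.

2332.7 MB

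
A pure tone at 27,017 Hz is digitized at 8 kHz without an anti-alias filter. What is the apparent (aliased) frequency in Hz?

Nyquist = 8,000/2 = 4,000 Hz; 27,017 Hz exceeds it.
Alias = |27,017 − 3×8,000| = |27,017 − 24,000| = 3,017 Hz.

3,017 Hz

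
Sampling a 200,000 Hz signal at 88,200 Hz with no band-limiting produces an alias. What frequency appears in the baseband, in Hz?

Nyquist = 88,200/2 = 44,100 Hz; 200,000 Hz exceeds it.
Alias = |200,000 − 2×88,200| = |200,000 − 176,400| = 23,600 Hz.

23,600 Hz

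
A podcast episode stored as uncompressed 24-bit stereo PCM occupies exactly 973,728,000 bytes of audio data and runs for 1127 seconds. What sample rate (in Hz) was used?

Bytes = sample_rate × seconds × bytes_per_sample × channels.
sample_rate = 973,728,000 / (1,127 × 3 × 2) = 973,728,000 / 6,762 = 144,000 Hz.

144,000 Hz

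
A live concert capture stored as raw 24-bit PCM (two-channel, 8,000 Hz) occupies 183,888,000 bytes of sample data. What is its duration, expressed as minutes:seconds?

Byte rate = 8,000 × 3 × 2 = 48,000 bytes/s.
Duration = 183,888,000 / 48,000 = 3,831 s.
3,831 s = 63:51.

63:51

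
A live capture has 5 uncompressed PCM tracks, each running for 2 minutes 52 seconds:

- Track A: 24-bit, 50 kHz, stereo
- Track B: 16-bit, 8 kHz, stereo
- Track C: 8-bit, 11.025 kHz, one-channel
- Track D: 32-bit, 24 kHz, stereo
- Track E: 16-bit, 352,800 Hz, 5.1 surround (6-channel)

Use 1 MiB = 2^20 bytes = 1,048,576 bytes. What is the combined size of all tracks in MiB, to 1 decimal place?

2 minutes 52 seconds = 172 s.
Track A: 50,000 × 172 × 3 × 2 = 51,600,000 bytes.
Track B: 8,000 × 172 × 2 × 2 = 5,504,000 bytes.
Track C: 11,025 × 172 × 1 × 1 = 1,896,300 bytes.
Track D: 24,000 × 172 × 4 × 2 = 33,024,000 bytes.
Track E: 352,800 × 172 × 2 × 6 = 728,179,200 bytes.
Total = 820,203,500 bytes = 782.2 MiB.

782.2 MiB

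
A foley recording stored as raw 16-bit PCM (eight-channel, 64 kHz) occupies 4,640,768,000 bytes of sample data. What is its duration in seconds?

Byte rate = 64,000 × 2 × 8 = 1,024,000 bytes/s.
Duration = 4,640,768,000 / 1,024,000 = 4,532 s.

4,532 seconds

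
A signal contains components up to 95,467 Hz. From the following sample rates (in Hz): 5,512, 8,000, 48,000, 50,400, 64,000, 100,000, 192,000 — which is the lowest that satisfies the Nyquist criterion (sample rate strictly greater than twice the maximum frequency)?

Need sample rate > 2 × 95,467 = 190,934 Hz.
Lowest listed rate above 190,934 Hz is 192,000 Hz.

192,000 Hz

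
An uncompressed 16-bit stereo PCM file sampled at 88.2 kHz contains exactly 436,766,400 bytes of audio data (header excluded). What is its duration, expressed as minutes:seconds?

20:38

Byte rate = 88,200 × 2 × 2 = 352,800 bytes/s.
Duration = 436,766,400 / 352,800 = 1,238 s.
1,238 s = 20:38.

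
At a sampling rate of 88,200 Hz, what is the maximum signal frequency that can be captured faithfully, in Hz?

Nyquist frequency = sample rate / 2 = 88,200 / 2 = 44,100 Hz.

44,100 Hz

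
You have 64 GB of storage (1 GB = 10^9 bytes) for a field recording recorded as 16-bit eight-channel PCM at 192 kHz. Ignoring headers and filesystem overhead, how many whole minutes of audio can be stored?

Uncompressed byte rate = 192,000 × 2 × 8 = 3,072,000 bytes/s.
Capacity = 64 × 1,000,000,000 = 64,000,000,000 bytes.
64,000,000,000 / 3,072,000 ≈ 20833.33 s → 347 minutes.

347 minutes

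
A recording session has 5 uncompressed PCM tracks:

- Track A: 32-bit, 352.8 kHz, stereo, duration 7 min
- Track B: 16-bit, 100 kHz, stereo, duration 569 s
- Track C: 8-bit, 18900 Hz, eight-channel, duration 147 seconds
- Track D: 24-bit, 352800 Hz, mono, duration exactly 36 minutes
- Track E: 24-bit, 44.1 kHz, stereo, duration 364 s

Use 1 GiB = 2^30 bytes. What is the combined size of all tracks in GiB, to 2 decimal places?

Track A: 7 min = 420 s; 352,800 × 420 × 4 × 2 = 1,185,408,000 bytes.
Track B: 100,000 × 569 × 2 × 2 = 227,600,000 bytes.
Track C: 18,900 × 147 × 1 × 8 = 22,226,400 bytes.
Track D: exactly 36 minutes = 2,160 s; 352,800 × 2,160 × 3 × 1 = 2,286,144,000 bytes.
Track E: 44,100 × 364 × 3 × 2 = 96,314,400 bytes.
Total = 3,817,692,800 bytes = 3.56 GiB.

3.56 GiB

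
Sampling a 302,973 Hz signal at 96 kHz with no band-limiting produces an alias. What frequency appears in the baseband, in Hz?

Nyquist = 96,000/2 = 48,000 Hz; 302,973 Hz exceeds it.
Alias = |302,973 − 3×96,000| = |302,973 − 288,000| = 14,973 Hz.

14,973 Hz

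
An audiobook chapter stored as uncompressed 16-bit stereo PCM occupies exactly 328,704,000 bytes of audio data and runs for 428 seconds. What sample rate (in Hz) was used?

192,000 Hz

Bytes = sample_rate × seconds × bytes_per_sample × channels.
sample_rate = 328,704,000 / (428 × 2 × 2) = 328,704,000 / 1,712 = 192,000 Hz.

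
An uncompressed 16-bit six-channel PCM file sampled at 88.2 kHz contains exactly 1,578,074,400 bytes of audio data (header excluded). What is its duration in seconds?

Byte rate = 88,200 × 2 × 6 = 1,058,400 bytes/s.
Duration = 1,578,074,400 / 1,058,400 = 1,491 s.

1,491 seconds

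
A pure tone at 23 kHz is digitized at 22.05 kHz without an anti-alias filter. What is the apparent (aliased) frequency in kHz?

Nyquist = 22,050/2 = 11,025 Hz; 23,000 Hz exceeds it.
Alias = |23,000 − 1×22,050| = |23,000 − 22,050| = 950 Hz = 0.95 kHz.

0.95 kHz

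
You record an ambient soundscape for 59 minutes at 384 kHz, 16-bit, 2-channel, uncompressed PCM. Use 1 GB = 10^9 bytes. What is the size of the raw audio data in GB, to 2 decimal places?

Duration = 59 minutes = 3,540 s.
Bytes = 384,000 samples/s × 3,540 s × 2 bytes/sample × 2 ch = 5,437,440,000 bytes.
5,437,440,000 / 1,000,000,000 = 5.44 GB.

5.44 GB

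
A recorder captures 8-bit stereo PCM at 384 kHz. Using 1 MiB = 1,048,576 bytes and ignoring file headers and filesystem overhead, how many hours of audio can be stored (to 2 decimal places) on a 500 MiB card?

0.19 hours

Uncompressed byte rate = 384,000 × 1 × 2 = 768,000 bytes/s.
Capacity = 500 × 1,048,576 = 524,288,000 bytes.
524,288,000 / 768,000 ≈ 682.67 s → 0.19 hours.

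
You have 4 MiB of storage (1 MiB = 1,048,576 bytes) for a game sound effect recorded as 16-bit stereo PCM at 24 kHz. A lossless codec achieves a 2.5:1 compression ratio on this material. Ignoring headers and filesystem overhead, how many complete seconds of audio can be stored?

109 seconds

Uncompressed byte rate = 24,000 × 2 × 2 = 96,000 bytes/s.
After 2.5:1 compression, effective rate ≈ 38400 bytes/s.
Capacity = 4 × 1,048,576 = 4,194,304 bytes.
4,194,304 / effective rate ≈ 109.23 s → 109 seconds.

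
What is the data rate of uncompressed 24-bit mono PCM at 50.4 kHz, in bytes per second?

Bit rate = 50,400 × 24 × 1 = 1,209,600 bits/s.
1,209,600 / 8 = 151,200 bytes/s.

151,200 bytes/s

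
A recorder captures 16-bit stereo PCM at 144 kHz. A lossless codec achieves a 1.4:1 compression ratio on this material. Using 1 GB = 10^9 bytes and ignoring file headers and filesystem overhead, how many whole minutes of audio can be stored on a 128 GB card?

5,185 minutes

Uncompressed byte rate = 144,000 × 2 × 2 = 576,000 bytes/s.
After 1.4:1 compression, effective rate ≈ 411428.57 bytes/s.
Capacity = 128 × 1,000,000,000 = 128,000,000,000 bytes.
128,000,000,000 / effective rate ≈ 311111.11 s → 5,185 minutes.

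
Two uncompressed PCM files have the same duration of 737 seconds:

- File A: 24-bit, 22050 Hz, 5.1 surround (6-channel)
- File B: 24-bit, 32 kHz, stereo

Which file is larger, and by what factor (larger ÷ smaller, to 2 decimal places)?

File A, by a factor of 2.07

File A: 22,050 × 3 × 6 = 396,900 bytes/s.
File B: 32,000 × 3 × 2 = 192,000 bytes/s.
File A is larger; ratio = 292,515,300 / 141,504,000 = 2.07.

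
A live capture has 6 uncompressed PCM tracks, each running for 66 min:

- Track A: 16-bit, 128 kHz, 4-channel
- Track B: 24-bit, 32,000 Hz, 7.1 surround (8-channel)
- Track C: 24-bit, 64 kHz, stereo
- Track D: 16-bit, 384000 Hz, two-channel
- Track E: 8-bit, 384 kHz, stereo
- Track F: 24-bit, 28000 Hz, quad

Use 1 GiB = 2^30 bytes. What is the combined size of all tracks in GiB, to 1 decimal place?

66 min = 3,960 s.
Track A: 128,000 × 3,960 × 2 × 4 = 4,055,040,000 bytes.
Track B: 32,000 × 3,960 × 3 × 8 = 3,041,280,000 bytes.
Track C: 64,000 × 3,960 × 3 × 2 = 1,520,640,000 bytes.
Track D: 384,000 × 3,960 × 2 × 2 = 6,082,560,000 bytes.
Track E: 384,000 × 3,960 × 1 × 2 = 3,041,280,000 bytes.
Track F: 28,000 × 3,960 × 3 × 4 = 1,330,560,000 bytes.
Total = 19,071,360,000 bytes = 17.8 GiB.

17.8 GiB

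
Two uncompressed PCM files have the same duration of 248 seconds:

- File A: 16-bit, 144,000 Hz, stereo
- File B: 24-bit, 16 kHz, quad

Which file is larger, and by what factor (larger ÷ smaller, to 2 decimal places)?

File A: 144,000 × 2 × 2 = 576,000 bytes/s.
File B: 16,000 × 3 × 4 = 192,000 bytes/s.
File A is larger; ratio = 142,848,000 / 47,616,000 = 3.00.

File A, by a factor of 3.00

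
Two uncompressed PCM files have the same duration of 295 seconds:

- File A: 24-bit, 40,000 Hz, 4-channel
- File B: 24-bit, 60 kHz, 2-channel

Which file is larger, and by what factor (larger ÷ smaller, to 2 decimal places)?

File A: 40,000 × 3 × 4 = 480,000 bytes/s.
File B: 60,000 × 3 × 2 = 360,000 bytes/s.
File A is larger; ratio = 141,600,000 / 106,200,000 = 1.33.

File A, by a factor of 1.33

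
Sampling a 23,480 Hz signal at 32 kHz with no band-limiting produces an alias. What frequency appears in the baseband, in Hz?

8,520 Hz

Nyquist = 32,000/2 = 16,000 Hz; 23,480 Hz exceeds it.
Alias = |23,480 − 1×32,000| = |23,480 − 32,000| = 8,520 Hz.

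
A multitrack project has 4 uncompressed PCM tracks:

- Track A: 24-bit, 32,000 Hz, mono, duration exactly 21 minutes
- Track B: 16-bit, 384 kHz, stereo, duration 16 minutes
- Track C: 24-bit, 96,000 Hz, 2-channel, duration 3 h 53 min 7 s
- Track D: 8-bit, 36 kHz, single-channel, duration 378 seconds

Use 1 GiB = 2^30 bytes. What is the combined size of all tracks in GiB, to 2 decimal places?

9.00 GiB

Track A: exactly 21 minutes = 1,260 s; 32,000 × 1,260 × 3 × 1 = 120,960,000 bytes.
Track B: 16 minutes = 960 s; 384,000 × 960 × 2 × 2 = 1,474,560,000 bytes.
Track C: 3 h 53 min 7 s = 13,987 s; 96,000 × 13,987 × 3 × 2 = 8,056,512,000 bytes.
Track D: 36,000 × 378 × 1 × 1 = 13,608,000 bytes.
Total = 9,665,640,000 bytes = 9.00 GiB.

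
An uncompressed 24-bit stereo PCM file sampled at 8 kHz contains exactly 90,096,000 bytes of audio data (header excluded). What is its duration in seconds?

1,877 seconds

Byte rate = 8,000 × 3 × 2 = 48,000 bytes/s.
Duration = 90,096,000 / 48,000 = 1,877 s.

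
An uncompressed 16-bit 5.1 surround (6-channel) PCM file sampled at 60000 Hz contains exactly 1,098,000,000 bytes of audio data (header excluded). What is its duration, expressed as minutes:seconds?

Byte rate = 60,000 × 2 × 6 = 720,000 bytes/s.
Duration = 1,098,000,000 / 720,000 = 1,525 s.
1,525 s = 25:25.

25:25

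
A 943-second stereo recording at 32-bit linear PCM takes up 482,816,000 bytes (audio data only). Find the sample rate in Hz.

64,000 Hz

Bytes = sample_rate × seconds × bytes_per_sample × channels.
sample_rate = 482,816,000 / (943 × 4 × 2) = 482,816,000 / 7,544 = 64,000 Hz.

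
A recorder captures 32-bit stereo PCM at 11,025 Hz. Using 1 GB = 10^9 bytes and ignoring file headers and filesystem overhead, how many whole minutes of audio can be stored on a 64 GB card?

Uncompressed byte rate = 11,025 × 4 × 2 = 88,200 bytes/s.
Capacity = 64 × 1,000,000,000 = 64,000,000,000 bytes.
64,000,000,000 / 88,200 ≈ 725623.58 s → 12,093 minutes.

12,093 minutes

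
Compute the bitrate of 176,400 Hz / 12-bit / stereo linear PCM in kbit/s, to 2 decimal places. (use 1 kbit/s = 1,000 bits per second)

4233.60 kbit/s

Bit rate = 176,400 × 12 × 2 = 4,233,600 bits/s.
= 4233.60 kbit/s.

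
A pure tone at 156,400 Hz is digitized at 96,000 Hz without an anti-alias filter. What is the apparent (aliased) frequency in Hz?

35,600 Hz

Nyquist = 96,000/2 = 48,000 Hz; 156,400 Hz exceeds it.
Alias = |156,400 − 2×96,000| = |156,400 − 192,000| = 35,600 Hz.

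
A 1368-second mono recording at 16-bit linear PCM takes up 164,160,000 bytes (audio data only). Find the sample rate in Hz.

60,000 Hz

Bytes = sample_rate × seconds × bytes_per_sample × channels.
sample_rate = 164,160,000 / (1,368 × 2 × 1) = 164,160,000 / 2,736 = 60,000 Hz.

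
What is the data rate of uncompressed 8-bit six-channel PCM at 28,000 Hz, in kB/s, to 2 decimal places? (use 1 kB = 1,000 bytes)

168.00 kB/s

Bit rate = 28,000 × 8 × 6 = 1,344,000 bits/s.
1,344,000 / 8 = 168,000 B/s = 168.00 kB/s.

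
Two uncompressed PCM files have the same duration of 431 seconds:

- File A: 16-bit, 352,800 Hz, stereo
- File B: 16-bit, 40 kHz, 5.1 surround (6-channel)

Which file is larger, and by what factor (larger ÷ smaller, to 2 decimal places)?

File A: 352,800 × 2 × 2 = 1,411,200 bytes/s.
File B: 40,000 × 2 × 6 = 480,000 bytes/s.
File A is larger; ratio = 608,227,200 / 206,880,000 = 2.94.

File A, by a factor of 2.94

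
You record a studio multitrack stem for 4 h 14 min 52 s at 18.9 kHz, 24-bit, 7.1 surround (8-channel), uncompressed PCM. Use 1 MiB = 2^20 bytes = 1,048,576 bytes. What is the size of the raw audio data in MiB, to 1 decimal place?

6615.1 MiB

Duration = 4 h 14 min 52 s = 15,292 s.
Bytes = 18,900 samples/s × 15,292 s × 3 bytes/sample × 8 ch = 6,936,451,200 bytes.
6,936,451,200 / 1,048,576 = 6615.1 MiB.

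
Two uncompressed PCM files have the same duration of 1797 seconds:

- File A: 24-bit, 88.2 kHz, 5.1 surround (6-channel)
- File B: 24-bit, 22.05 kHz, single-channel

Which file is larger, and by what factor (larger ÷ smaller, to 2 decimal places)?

File A, by a factor of 24.00

File A: 88,200 × 3 × 6 = 1,587,600 bytes/s.
File B: 22,050 × 3 × 1 = 66,150 bytes/s.
File A is larger; ratio = 2,852,917,200 / 118,871,550 = 24.00.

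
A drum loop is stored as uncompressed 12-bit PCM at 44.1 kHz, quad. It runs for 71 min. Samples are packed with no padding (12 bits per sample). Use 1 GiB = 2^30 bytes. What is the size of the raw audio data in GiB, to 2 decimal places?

1.05 GiB

Duration = 71 min = 4,260 s.
Bits = 44,100 × 4,260 × 12 × 4 = 9,017,568,000 bits = 1,127,196,000 bytes.
1,127,196,000 / 1,073,741,824 = 1.05 GiB.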